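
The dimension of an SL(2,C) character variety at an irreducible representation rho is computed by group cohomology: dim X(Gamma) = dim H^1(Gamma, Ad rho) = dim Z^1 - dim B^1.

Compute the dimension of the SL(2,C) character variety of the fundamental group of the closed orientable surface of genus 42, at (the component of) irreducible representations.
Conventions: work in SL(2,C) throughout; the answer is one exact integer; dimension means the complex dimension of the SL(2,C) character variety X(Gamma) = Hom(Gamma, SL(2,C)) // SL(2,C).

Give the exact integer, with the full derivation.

Gamma = pi_1(Sigma_42) = < a_1, b_1, ..., a_42, b_42 | prod [a_i, b_i] > has 2g = 84 generators and 1 relator.
Unconstrained cocycle data is one sl_2 vector per generator (252 dimensions), cut by the relator condition d_2(z) = 0.
d_2 is surjective at irreducible rho (its cokernel H^2 is dual to H^0 = 0), so dim Z^1 = 252 - 3 = 249.
As always at irreducible rho, dim B^1 = 3.
dim H^1 = 249 - 3 = 246 = dim X.

246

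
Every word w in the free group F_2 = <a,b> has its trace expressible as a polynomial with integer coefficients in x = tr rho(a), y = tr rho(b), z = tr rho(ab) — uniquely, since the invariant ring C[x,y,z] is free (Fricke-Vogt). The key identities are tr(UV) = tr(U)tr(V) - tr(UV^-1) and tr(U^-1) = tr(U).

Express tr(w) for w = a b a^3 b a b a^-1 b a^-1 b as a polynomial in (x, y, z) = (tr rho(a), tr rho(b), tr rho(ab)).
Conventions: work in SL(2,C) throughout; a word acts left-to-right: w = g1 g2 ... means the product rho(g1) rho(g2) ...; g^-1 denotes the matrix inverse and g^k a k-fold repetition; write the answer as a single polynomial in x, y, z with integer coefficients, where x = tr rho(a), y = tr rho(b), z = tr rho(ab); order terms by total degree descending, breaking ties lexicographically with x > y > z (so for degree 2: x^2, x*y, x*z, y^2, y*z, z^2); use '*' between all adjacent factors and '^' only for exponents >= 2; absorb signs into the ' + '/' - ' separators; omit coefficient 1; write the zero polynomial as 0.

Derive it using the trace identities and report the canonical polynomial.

trace(a b a b) = trace(b a)*trace(b a) - trace(1)   [split at repeated b] = z^2 - 2
trace(b a b a b a) = trace(a b a b)*trace(a b) - trace(b a)   [split at repeated a] = z^3 - 3*z
reduce: trace(a b a) = trace(a)*trace(b a) - trace(b) = x*z - y
reduce: trace(b a b a b) = trace(b)*trace(a b a b) - trace(a b a) = y*z^2 - x*z - y
reduce: trace(b a b a b a^2) = trace(a)*trace(b a b a b a) - trace(b a b a b) = x*z^3 - y*z^2 - 2*x*z + y
reduce: trace(a b a^3 b a b) = trace(a)*trace(b a b a b a^2) - trace(b a b a b a) = x^2*z^3 - x*y*z^2 - 2*x^2*z - z^3 + x*y + 3*z
reduce: trace(b a b) = trace(b)*trace(a b) - trace(a) = y*z - x
so trace(a b a b a) = trace(a)*trace(b a b a) - trace(b a b) = x*z^2 - y*z - x
reduce: trace(b a^3 b a) = trace(a)*trace(a b a b a) - trace(a b a b) = x^2*z^2 - x*y*z - x^2 - z^2 + 2
reduce: trace(b^2) = trace(b)*trace(b) - trace(1) = y^2 - 2
trace(a b^2 a) = trace(a)*trace(b^2 a) - trace(b^2) = x*y*z - x^2 - y^2 + 2
reduce: trace(b a^3 b) = trace(a)*trace(a b^2 a) - trace(a b^2) = x^2*y*z - x^3 - x*y^2 - y*z + 3*x
trace(a b a^3 b a) = trace(a)*trace(b a^3 b a) - trace(b a^3 b) = x^3*z^2 - 2*x^2*y*z + x*y^2 - x*z^2 + y*z - x
reduce: trace(a b a^3 b a b^2) = trace(b)*trace(a b a^3 b a b) - trace(a b a^3 b a) = x^2*y*z^3 - x^3*z^2 - x*y^2*z^2 - y*z^3 + x*z^2 + 2*y*z + x
trace(b^2 a b a^3 b a b) = trace(b)*trace(a b a^3 b a b^2) - trace(a b a^3 b a b) = x^2*y^2*z^3 - x^3*y*z^2 - x*y^3*z^2 - x^2*z^3 - y^2*z^3 + 2*x*y*z^2 + 2*x^2*z + 2*y^2*z + z^3 - 3*z
reduce: trace(a b a b a b a b) = trace(a b a b)*trace(a b a b) - trace(1)   [split at repeated a] = z^4 - 4*z^2 + 2
so trace(b a b a b^2 a b a) = trace(b)*trace(a b a b a b a b) - trace(a b a b a b a) = y*z^4 - x*z^3 - 3*y*z^2 + 2*x*z + y
trace(a b^2 a b a b) = trace(b)*trace(a b a b a b) - trace(a b a b a) = y*z^3 - x*z^2 - 2*y*z + x
trace(a b a^2) = trace(a)*trace(b a^2) - trace(b a) = x^2*z - x*y - z
trace(a b^2 a b a) = trace(b)*trace(a b a^2 b) - trace(a b a^2) = x*y*z^2 - x^2*z - y^2*z + z
trace(b a b a b^2 a b) = trace(b)*trace(a b^2 a b a b) - trace(a b^2 a b a) = y^2*z^3 - 2*x*y*z^2 + x^2*z - y^2*z + x*y - z
trace(a b a b a b^2 a b a) = trace(a)*trace(b a b a b^2 a b a) - trace(b a b a b^2 a b) = x*y*z^4 - x^2*z^3 - y^2*z^3 - x*y*z^2 + x^2*z + y^2*z + z
trace(b^2 a b a^3 b a b a) = trace(a)*trace(a b a b a b^2 a b a) - trace(a b a b a b^2 a b) = x^2*y*z^4 - x^3*z^3 - x*y^2*z^3 - x^2*y*z^2 - y*z^4 + x^3*z + x*y^2*z + x*z^3 + 3*y*z^2 - x*z - y
so trace(b a b a^3 b a b a^-1 b) = trace(b^2 a b a^3 b a b)*trace(a) - trace(b^2 a b a^3 b a b a) = x^3*y^2*z^3 - x^4*y*z^2 - x^2*y^3*z^2 - x^2*y*z^4 + 3*x^2*y*z^2 + y*z^4 + x^3*z + x*y^2*z - 3*y*z^2 - 2*x*z + y
so trace(a b a b a b a b a) = trace(a)*trace(b a b a b a b a) - trace(b a b a b a b) = x*z^4 - y*z^3 - 3*x*z^2 + 2*y*z + x
reduce: trace(a b a b a^3 b a b) = trace(a)*trace(a b a b a b a b a) - trace(a b a b a b a b) = x^2*z^4 - x*y*z^3 - 3*x^2*z^2 - z^4 + 2*x*y*z + x^2 + 4*z^2 - 2
so trace(b a b^2) = trace(b)*trace(a b^2) - trace(a b) = y^2*z - x*y - z
trace(b a^2 b a b) = trace(a)*trace(b a b^2 a) - trace(b a b^2) = x*y*z^2 - x^2*z - y^2*z + z
trace(a b a^2 b a b a) = trace(a)*trace(b a^2 b a b a) - trace(b a^2 b a b) = x^2*z^3 - 2*x*y*z^2 - x^2*z + y^2*z + x*y - z
trace(a b a b a^3 b a) = trace(a)*trace(a b a^2 b a b a) - trace(a b a^2 b a b) = x^3*z^3 - 2*x^2*y*z^2 - x^3*z + x*y^2*z - x*z^3 + x^2*y + y*z^2 + x*z - y
trace(b a b a b a^3 b a b) = trace(b)*trace(a b a b a^3 b a b) - trace(a b a b a^3 b a) = x^2*y*z^4 - x^3*z^3 - x*y^2*z^3 - x^2*y*z^2 - y*z^4 + x^3*z + x*y^2*z + x*z^3 + 3*y*z^2 - x*z - y
so trace(b a b a b a b a b a) = trace(a b a b)*trace(a b a b a b) - trace(a^-1 b^-1)   [split at repeated a] = z^5 - 5*z^3 + 5*z
trace(b a b a b a b a b a^2) = trace(a)*trace(b a b a b a b a b a) - trace(b a b a b a b a b) = x*z^5 - y*z^4 - 4*x*z^3 + 3*y*z^2 + 3*x*z - y
trace(b a b a b a^3 b a b a) = trace(a)*trace(b a b a b a b a b a^2) - trace(b a b a b a b a b a) = x^2*z^5 - x*y*z^4 - 4*x^2*z^3 - z^5 + 3*x*y*z^2 + 3*x^2*z + 5*z^3 - x*y - 5*z
reduce: trace(b a b a^3 b a b a^-1 b a) = trace(b a b a b a^3 b a b)*trace(a) - trace(b a b a b a^3 b a b a) = x^3*y*z^4 - x^4*z^3 - x^2*y^2*z^3 - x^2*z^5 - x^3*y*z^2 + x^4*z + x^2*y^2*z + 5*x^2*z^3 + z^5 - 4*x^2*z - 5*z^3 + 5*z
trace(a b a^3 b a b a^-1 b a^-1 b) = trace(b a b a^3 b a b a^-1 b)*trace(a) - trace(b a b a^3 b a b a^-1 b a) = x^4*y^2*z^3 - x^5*y*z^2 - x^3*y^3*z^2 - 2*x^3*y*z^4 + x^4*z^3 + x^2*y^2*z^3 + x^2*z^5 + 4*x^3*y*z^2 + x*y*z^4 - 5*x^2*z^3 - z^5 - 3*x*y*z^2 + 2*x^2*z + 5*z^3 + x*y - 5*z

x^4*y^2*z^3 - x^5*y*z^2 - x^3*y^3*z^2 - 2*x^3*y*z^4 + x^4*z^3 + x^2*y^2*z^3 + x^2*z^5 + 4*x^3*y*z^2 + x*y*z^4 - 5*x^2*z^3 - z^5 - 3*x*y*z^2 + 2*x^2*z + 5*z^3 + x*y - 5*z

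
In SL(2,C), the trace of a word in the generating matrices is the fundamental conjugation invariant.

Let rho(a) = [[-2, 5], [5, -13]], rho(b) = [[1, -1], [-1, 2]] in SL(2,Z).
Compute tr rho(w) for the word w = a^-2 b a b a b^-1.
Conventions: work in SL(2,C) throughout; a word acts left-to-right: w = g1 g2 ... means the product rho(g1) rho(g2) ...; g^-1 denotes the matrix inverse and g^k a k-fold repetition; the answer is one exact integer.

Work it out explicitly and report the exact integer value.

-20517

rho(a^-1) = [[-13, -5], [-5, -2]]
... * rho(a^-1) = [[-13, -5], [-5, -2]]  ->  [[194, 75], [75, 29]]
... * rho(b) = [[1, -1], [-1, 2]]  ->  [[119, -44], [46, -17]]
... * rho(a) = [[-2, 5], [5, -13]]  ->  [[-458, 1167], [-177, 451]]
... * rho(b) = [[1, -1], [-1, 2]]  ->  [[-1625, 2792], [-628, 1079]]
... * rho(a) = [[-2, 5], [5, -13]]  ->  [[17210, -44421], [6651, -17167]]
... * rho(b^-1) = [[2, 1], [1, 1]]  ->  [[-10001, -27211], [-3865, -10516]]
tr = -10001 + -10516 = -20517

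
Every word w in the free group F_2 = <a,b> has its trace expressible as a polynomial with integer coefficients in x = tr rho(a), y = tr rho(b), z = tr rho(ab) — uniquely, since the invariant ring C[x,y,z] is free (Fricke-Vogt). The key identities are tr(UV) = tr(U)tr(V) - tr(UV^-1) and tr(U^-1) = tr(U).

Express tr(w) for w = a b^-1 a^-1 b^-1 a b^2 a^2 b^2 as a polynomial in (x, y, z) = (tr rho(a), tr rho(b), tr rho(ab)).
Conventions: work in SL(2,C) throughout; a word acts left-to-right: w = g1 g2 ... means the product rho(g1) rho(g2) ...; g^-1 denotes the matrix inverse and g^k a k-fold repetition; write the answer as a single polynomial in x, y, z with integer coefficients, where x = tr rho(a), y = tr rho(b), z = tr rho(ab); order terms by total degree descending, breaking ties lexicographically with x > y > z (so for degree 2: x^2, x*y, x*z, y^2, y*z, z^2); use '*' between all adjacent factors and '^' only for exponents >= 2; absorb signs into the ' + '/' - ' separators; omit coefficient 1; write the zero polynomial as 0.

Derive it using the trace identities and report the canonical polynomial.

x^2*y^3*z^3 - 3*x^3*y^2*z^2 - 2*x*y^4*z^2 - x*y^2*z^4 + 3*x^4*y*z + 4*x^2*y^3*z + 2*x^2*y*z^3 + y^5*z + y^3*z^3 - x^5 - 2*x^3*y^2 - x^3*z^2 - x*y^4 + 5*x*y^2*z^2 - 11*x^2*y*z - 6*y^3*z - 2*y*z^3 + 5*x^3 + 5*x*y^2 + 2*x*z^2 + 7*y*z - 5*x

tr(a b a b) = tr(a b) * tr(a b) - tr(1)   [split at repeated a] = z^2 - 2
and tr(a b a) = tr(a) * tr(b a) - tr(b) = x*z - y
next, tr(b a b^2 a) = tr(b) * tr(a b a b) - tr(a b a) = y*z^2 - x*z - y
next, tr(b a b) = tr(b) * tr(a b) - tr(a) = y*z - x
next, tr(b a b^2) = tr(b) * tr(b a b) - tr(b a) = y^2*z - x*y - z
next, tr(a b^2 a^2 b) = tr(a) * tr(b a b^2 a) - tr(b a b^2) = x*y*z^2 - x^2*z - y^2*z + z
tr(b^2) = tr(b) * tr(b) - tr(1) = y^2 - 2
tr(a b^2 a) = tr(a) * tr(b^2 a) - tr(b^2) = x*y*z - x^2 - y^2 + 2
next, tr(b^2 a b^2 a) = tr(b) * tr(a b^2 a b) - tr(a b^2 a) = y^2*z^2 - 2*x*y*z + x^2 - 2
next, tr(b^2 a b^2) = tr(b) * tr(b a b^2) - tr(b a b) = y^3*z - x*y^2 - 2*y*z + x
next, tr(a^2 b^2 a b^2) = tr(a) * tr(b^2 a b^2 a) - tr(b^2 a b^2) = x*y^2*z^2 - 2*x^2*y*z - y^3*z + x^3 + x*y^2 + 2*y*z - 3*x
next, tr(a b a^2 b) = tr(a) * tr(b a b a) - tr(b a b) = x*z^2 - y*z - x
tr(a b a^2) = tr(a) * tr(b a^2) - tr(b a) = x^2*z - x*y - z
next, tr(a^2 b^2 a b) = tr(b) * tr(a b a^2 b) - tr(a b a^2) = x*y*z^2 - x^2*z - y^2*z + z
next, tr(b^2 a^2 b^2 a b) = tr(b) * tr(a^2 b^2 a b^2) - tr(a^2 b^2 a b) = x*y^3*z^2 - 2*x^2*y^2*z - y^4*z + x^3*y + x*y^3 - x*y*z^2 + x^2*z + 3*y^2*z - 3*x*y - z
and tr(a b a b a b) = tr(a b a b) * tr(a b) - tr(b a)   [split at repeated a] = z^3 - 3*z
and tr(a b a b^2 a b) = tr(b) * tr(a b a b a b) - tr(a b a b a) = y*z^3 - x*z^2 - 2*y*z + x
tr(a b^2 a b^2 a b) = tr(b) * tr(a b a b^2 a b) - tr(a b a b^2 a) = y^2*z^3 - 2*x*y*z^2 + x^2*z - y^2*z + x*y - z
and tr(b^2 a b^2 a b^2 a) = tr(b) * tr(a b^2 a b^2 a b) - tr(a b^2 a b^2 a) = y^3*z^3 - 3*x*y^2*z^2 + 3*x^2*y*z - x^3 - 3*y*z + 3*x
tr(b a b^2 a b^2) = tr(b) * tr(b a b^2 a b) - tr(b a b^2 a) = y^3*z^2 - 2*x*y^2*z + x^2*y - y*z^2 + x*z - y
next, tr(b^2 a b^2 a b^2) = tr(b) * tr(b a b^2 a b^2) - tr(b a b^2 a b) = y^4*z^2 - 2*x*y^3*z + x^2*y^2 - 2*y^2*z^2 + 3*x*y*z - x^2 - y^2 + 2
and tr(b a b^2 a^2 b^2 a b) = tr(a) * tr(b^2 a b^2 a b^2 a) - tr(b^2 a b^2 a b^2) = x*y^3*z^3 - 3*x^2*y^2*z^2 - y^4*z^2 + 3*x^3*y*z + 2*x*y^3*z - x^4 - x^2*y^2 + 2*y^2*z^2 - 6*x*y*z + 4*x^2 + y^2 - 2
next, tr(a b a b a b a b) = tr(a b a b a b) * tr(a b) - tr(b a b a)   [split at repeated a] = z^4 - 4*z^2 + 2
tr(a b a b a b a) = tr(a) * tr(b a b a b a) - tr(b a b a b) = x*z^3 - y*z^2 - 2*x*z + y
next, tr(a b a b a b^2 a b) = tr(b) * tr(a b a b a b a b) - tr(a b a b a b a) = y*z^4 - x*z^3 - 3*y*z^2 + 2*x*z + y
and tr(b a b a b^2) = tr(b) * tr(b a b a b) - tr(b a b a) = y^2*z^2 - x*y*z - y^2 - z^2 + 2
tr(a b a b a b^2 a) = tr(a) * tr(b a b a b^2 a) - tr(b a b a b^2) = x*y*z^3 - x^2*z^2 - y^2*z^2 - x*y*z + x^2 + y^2 + z^2 - 2
tr(b^2 a b a b a b^2 a) = tr(b) * tr(a b a b a b^2 a b) - tr(a b a b a b^2 a) = y^2*z^4 - 2*x*y*z^3 + x^2*z^2 - 2*y^2*z^2 + 3*x*y*z - x^2 - z^2 + 2
tr(b a b a b a b^2) = tr(b) * tr(b a b a b a b) - tr(b a b a b a) = y^2*z^3 - x*y*z^2 - 2*y^2*z - z^3 + x*y + 3*z
next, tr(b^2 a b a b a b^2) = tr(b) * tr(b a b a b a b^2) - tr(b a b a b a b) = y^3*z^3 - x*y^2*z^2 - 2*y^3*z - 2*y*z^3 + x*y^2 + x*z^2 + 5*y*z - x
tr(b a b^2 a^2 b^2 a b a) = tr(a) * tr(b^2 a b a b a b^2 a) - tr(b^2 a b a b a b^2) = x*y^2*z^4 - 2*x^2*y*z^3 - y^3*z^3 + x^3*z^2 - x*y^2*z^2 + 3*x^2*y*z + 2*y^3*z + 2*y*z^3 - x^3 - x*y^2 - 2*x*z^2 - 5*y*z + 3*x
and tr(a b^2 a^2 b^2 a b a^-1 b) = tr(b a b^2 a^2 b^2 a b) * tr(a) - tr(b a b^2 a^2 b^2 a b a) = x^2*y^3*z^3 - 3*x^3*y^2*z^2 - x*y^4*z^2 - x*y^2*z^4 + 3*x^4*y*z + 2*x^2*y^3*z + 2*x^2*y*z^3 + y^3*z^3 - x^5 - x^3*y^2 - x^3*z^2 + 3*x*y^2*z^2 - 9*x^2*y*z - 2*y^3*z - 2*y*z^3 + 5*x^3 + 2*x*y^2 + 2*x*z^2 + 5*y*z - 5*x
tr(a^-1 b^-1 a b^2 a^2 b^2 a b) = tr(a b^2 a^2 b^2 a b a^-1) * tr(b) - tr(a b^2 a^2 b^2 a b a^-1 b) = -x^2*y^3*z^3 + 3*x^3*y^2*z^2 + 2*x*y^4*z^2 + x*y^2*z^4 - 3*x^4*y*z - 4*x^2*y^3*z - 2*x^2*y*z^3 - y^5*z - y^3*z^3 + x^5 + 2*x^3*y^2 + x^3*z^2 + x*y^4 - 4*x*y^2*z^2 + 10*x^2*y*z + 5*y^3*z + 2*y*z^3 - 5*x^3 - 5*x*y^2 - 2*x*z^2 - 6*y*z + 5*x
next, tr(a b^-1 a^-1 b^-1 a b^2 a^2 b^2) = tr(a^-1 b^-1 a b^2 a^2 b^2 a) * tr(b) - tr(a^-1 b^-1 a b^2 a^2 b^2 a b) = x^2*y^3*z^3 - 3*x^3*y^2*z^2 - 2*x*y^4*z^2 - x*y^2*z^4 + 3*x^4*y*z + 4*x^2*y^3*z + 2*x^2*y*z^3 + y^5*z + y^3*z^3 - x^5 - 2*x^3*y^2 - x^3*z^2 - x*y^4 + 5*x*y^2*z^2 - 11*x^2*y*z - 6*y^3*z - 2*y*z^3 + 5*x^3 + 5*x*y^2 + 2*x*z^2 + 7*y*z - 5*x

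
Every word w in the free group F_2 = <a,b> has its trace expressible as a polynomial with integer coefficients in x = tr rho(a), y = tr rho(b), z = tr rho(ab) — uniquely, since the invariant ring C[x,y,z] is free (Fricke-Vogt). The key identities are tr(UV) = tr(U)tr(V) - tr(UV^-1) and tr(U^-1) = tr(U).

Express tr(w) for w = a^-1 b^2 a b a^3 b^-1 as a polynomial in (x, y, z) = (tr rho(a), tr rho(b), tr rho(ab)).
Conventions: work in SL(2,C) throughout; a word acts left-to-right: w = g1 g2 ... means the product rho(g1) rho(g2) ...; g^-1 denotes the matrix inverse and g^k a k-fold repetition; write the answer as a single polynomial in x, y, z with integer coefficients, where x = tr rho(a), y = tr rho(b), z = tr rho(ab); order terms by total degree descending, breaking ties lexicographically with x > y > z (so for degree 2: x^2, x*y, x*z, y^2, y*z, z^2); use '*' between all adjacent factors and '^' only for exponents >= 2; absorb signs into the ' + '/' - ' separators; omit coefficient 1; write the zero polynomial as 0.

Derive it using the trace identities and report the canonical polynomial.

-x^3*y^2*z^2 + x^4*y*z + x^2*y^3*z + x^2*y*z^3 + x*y^2*z^2 - 4*x^2*y*z - y^3*z - y*z^3 - x^3 - x*y^2 + 3*y*z + 3*x

trace(b a b a) = trace(a b) trace(a b) - trace(1)   [split at a repeated a] = z^2 - 2
next, trace(b a b) = trace(b) trace(a b) - trace(a)   [square of b] = y*z - x
trace(a b a b a) = trace(a) trace(b a b a) - trace(b a b)   [square of a] = x*z^2 - y*z - x
and trace(b a b a^3) = trace(a) trace(a b a b a) - trace(a b a b)   [square of a] = x^2*z^2 - x*y*z - x^2 - z^2 + 2
trace(a b a) = trace(a) trace(b a) - trace(b)   [square of a] = x*z - y
trace(b a^3) = trace(a) trace(a b a) - trace(a b)   [square of a] = x^2*z - x*y - z
and trace(a b a^3) = trace(a) trace(b a^3) - trace(b a^2)   [square of a] = x^3*z - x^2*y - 2*x*z + y
trace(a b^2 a b a^2) = trace(b) trace(a b a^3 b) - trace(a b a^3)   [square of b] = x^2*y*z^2 - x^3*z - x*y^2*z - y*z^2 + 2*x*z + y
trace(a b^2 a b a) = trace(b) trace(a b a^2 b) - trace(a b a^2)   [square of b] = x*y*z^2 - x^2*z - y^2*z + z
trace(a b^2 a b a^3) = trace(a) trace(a b^2 a b a^2) - trace(a b^2 a b a)   [square of a] = x^3*y*z^2 - x^4*z - x^2*y^2*z - 2*x*y*z^2 + 3*x^2*z + y^2*z + x*y - z
trace(a b a b a b) = trace(b a) trace(b a b a) - trace(b^-1 a^-1)   [split at a repeated b] = z^3 - 3*z
trace(b a b^2 a b a) = trace(b) trace(a b a b a b) - trace(a b a b a)   [square of b] = y*z^3 - x*z^2 - 2*y*z + x
and trace(a b^2 a b) = trace(b) trace(a b a b) - trace(a b a)   [square of b] = y*z^2 - x*z - y
next, trace(b^2) = trace(b) trace(b) - trace(1)   [square of b] = y^2 - 2
trace(a b^2 a) = trace(a) trace(b^2 a) - trace(b^2)   [square of a] = x*y*z - x^2 - y^2 + 2
next, trace(b a b^2 a b) = trace(b) trace(a b^2 a b) - trace(a b^2 a)   [square of b] = y^2*z^2 - 2*x*y*z + x^2 - 2
trace(a b a b^2 a b a) = trace(a) trace(b a b^2 a b a) - trace(b a b^2 a b)   [square of a] = x*y*z^3 - x^2*z^2 - y^2*z^2 + 2
next, trace(a b^2 a b a^3 b) = trace(a) trace(a b a b^2 a b a) - trace(a b a b^2 a b)   [square of a] = x^2*y*z^3 - x^3*z^2 - x*y^2*z^2 - y*z^3 + x*z^2 + 2*y*z + x
trace(b^2 a b a^3 b^-1 a) = trace(a b^2 a b a^3) trace(b) - trace(a b^2 a b a^3 b)   [inverse elimination on b] = x^3*y^2*z^2 - x^4*y*z - x^2*y^3*z - x^2*y*z^3 + x^3*z^2 - x*y^2*z^2 + 3*x^2*y*z + y^3*z + y*z^3 + x*y^2 - x*z^2 - 3*y*z - x
trace(a^-1 b^2 a b a^3 b^-1) = trace(b^2 a b a^3 b^-1) trace(a) - trace(b^2 a b a^3 b^-1 a)   [inverse elimination on a] = -x^3*y^2*z^2 + x^4*y*z + x^2*y^3*z + x^2*y*z^3 + x*y^2*z^2 - 4*x^2*y*z - y^3*z - y*z^3 - x^3 - x*y^2 + 3*y*z + 3*x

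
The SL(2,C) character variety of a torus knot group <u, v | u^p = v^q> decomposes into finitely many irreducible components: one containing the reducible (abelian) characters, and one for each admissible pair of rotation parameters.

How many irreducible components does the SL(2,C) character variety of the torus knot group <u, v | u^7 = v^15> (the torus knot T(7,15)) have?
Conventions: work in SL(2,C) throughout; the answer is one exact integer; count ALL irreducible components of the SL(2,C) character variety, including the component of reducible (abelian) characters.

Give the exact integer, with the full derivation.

Gamma = < u, v | u^7 = v^15 > (torus knot T(7,15)); the central element u^7 = v^15 acts as +I or -I in any irreducible SL(2,C) representation.
So on each irreducible component the traces are pinned: tr(u) = 2*cos(pi*alpha/7) with 1 <= alpha <= 6, tr(v) = 2*cos(pi*beta/15) with 1 <= beta <= 14.
u^7 = (-1)^alpha I and v^15 = (-1)^beta I must agree, so alpha and beta have equal parity.
Enumerate parity-matched pairs: 3*7 odd-odd plus 3*7 even-even gives 42.
Total: 42 irreducible-character components + 1 reducible (abelian) component = 43.

43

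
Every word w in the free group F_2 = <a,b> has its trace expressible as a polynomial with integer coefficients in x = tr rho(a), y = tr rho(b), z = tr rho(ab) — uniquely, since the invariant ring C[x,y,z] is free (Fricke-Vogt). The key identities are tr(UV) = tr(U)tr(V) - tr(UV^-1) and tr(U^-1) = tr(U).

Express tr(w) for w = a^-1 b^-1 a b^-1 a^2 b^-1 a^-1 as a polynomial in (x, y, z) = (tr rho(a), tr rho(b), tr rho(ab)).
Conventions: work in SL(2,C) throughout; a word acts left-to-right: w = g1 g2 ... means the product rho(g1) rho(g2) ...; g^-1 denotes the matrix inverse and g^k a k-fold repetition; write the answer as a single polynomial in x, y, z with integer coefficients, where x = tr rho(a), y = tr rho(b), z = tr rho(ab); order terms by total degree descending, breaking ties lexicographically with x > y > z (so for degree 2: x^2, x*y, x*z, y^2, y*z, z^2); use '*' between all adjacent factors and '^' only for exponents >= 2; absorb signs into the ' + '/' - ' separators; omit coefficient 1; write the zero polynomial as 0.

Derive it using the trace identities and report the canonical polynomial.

trace(a^2) = trace(a) * trace(a) - trace(1)  (reduce the a square) = x^2 - 2
reduce: trace(a^2 b) = trace(a) * trace(b a) - trace(b)  (reduce the a square) = x*z - y
so trace(b^-1 a^2) = trace(a^2) * trace(b) - trace(a^2 b)  (eliminate b^-1) = x^2*y - x*z - y
trace(b^-1 a^2 b^-1) = trace(b^-1 a^2) * trace(b) - trace(b^-1 a^2 b)  (eliminate b^-1) = x^2*y^2 - x*y*z - x^2 - y^2 + 2
trace(a b a b) = trace(b a) * trace(b a) - trace(1)  (split on b) = z^2 - 2
trace(b a b^-1 a) = trace(a b a) * trace(b) - trace(a b a b)  (eliminate b^-1) = x*y*z - y^2 - z^2 + 2
trace(b^2 a) = trace(b) * trace(a b) - trace(a)  (reduce the b square) = y*z - x
trace(b^2) = trace(b) * trace(b) - trace(1)  (reduce the b square) = y^2 - 2
trace(b^2 a^2) = trace(a) * trace(b^2 a) - trace(b^2)  (reduce the a square) = x*y*z - x^2 - y^2 + 2
so trace(a^2 b^2 a) = trace(a) * trace(b^2 a^2) - trace(b^2 a)  (reduce the a square) = x^2*y*z - x^3 - x*y^2 - y*z + 3*x
trace(a b a^2 b) = trace(a) * trace(b a b a) - trace(b a b)  (reduce the a square) = x*z^2 - y*z - x
trace(a b a^2) = trace(a) * trace(a b a) - trace(a b)  (reduce the a square) = x^2*z - x*y - z
trace(a^2 b^2 a b) = trace(b) * trace(a b a^2 b) - trace(a b a^2)  (reduce the b square) = x*y*z^2 - x^2*z - y^2*z + z
trace(b a b^-1 a^2 b) = trace(a^2 b^2 a) * trace(b) - trace(a^2 b^2 a b)  (eliminate b^-1) = x^2*y^2*z - x^3*y - x*y^3 - x*y*z^2 + x^2*z + 3*x*y - z
trace(a^2 b a b a) = trace(a) * trace(b a b a^2) - trace(b a b a)  (reduce the a square) = x^2*z^2 - x*y*z - x^2 - z^2 + 2
reduce: trace(b a b a b a) = trace(a b a b) * trace(a b) - trace(b a)  (split on a) = z^3 - 3*z
trace(b a b a b) = trace(b) * trace(a b a b) - trace(a b a)  (reduce the b square) = y*z^2 - x*z - y
so trace(a^2 b a b a b) = trace(a) * trace(b a b a b a) - trace(b a b a b)  (reduce the a square) = x*z^3 - y*z^2 - 2*x*z + y
trace(b a b^-1 a^2 b a) = trace(a^2 b a b a) * trace(b) - trace(a^2 b a b a b)  (eliminate b^-1) = x^2*y*z^2 - x*y^2*z - x*z^3 - x^2*y + 2*x*z + y
reduce: trace(a^-1 b a b^-1 a^2 b) = trace(b a b^-1 a^2 b) * trace(a) - trace(b a b^-1 a^2 b a)  (eliminate a^-1) = x^3*y^2*z - x^4*y - x^2*y^3 - 2*x^2*y*z^2 + x^3*z + x*y^2*z + x*z^3 + 4*x^2*y - 3*x*z - y
trace(a b^-1 a^2 b^-1 a^-1 b) = trace(a^-1 b a b^-1 a^2) * trace(b) - trace(a^-1 b a b^-1 a^2 b)  (eliminate b^-1) = -x^3*y^2*z + x^4*y + x^2*y^3 + 2*x^2*y*z^2 - x^3*z - x*z^3 - 4*x^2*y - y^3 - y*z^2 + 3*x*z + 3*y
trace(b^-1 a b^-1 a^2 b^-1 a^-1) = trace(a b^-1 a^2 b^-1 a^-1) * trace(b) - trace(a b^-1 a^2 b^-1 a^-1 b)  (eliminate b^-1) = x^3*y^2*z - x^4*y - 2*x^2*y*z^2 + x^3*z - x*y^2*z + x*z^3 + 3*x^2*y + y*z^2 - 3*x*z - y
so trace(a^3) = trace(a) * trace(a^2) - trace(a)  (reduce the a square) = x^3 - 3*x
reduce: trace(a^2 b^-1 a) = trace(a^3) * trace(b) - trace(a^3 b)  (eliminate b^-1) = x^3*y - x^2*z - 2*x*y + z
reduce: trace(a^2 b^-1 a b) = trace(a b a^2) * trace(b) - trace(a b a^2 b)  (eliminate b^-1) = x^2*y*z - x*y^2 - x*z^2 + x
so trace(a b^-1 a^2 b^-1) = trace(a^2 b^-1 a) * trace(b) - trace(a^2 b^-1 a b)  (eliminate b^-1) = x^3*y^2 - 2*x^2*y*z - x*y^2 + x*z^2 + y*z - x
so trace(b^-1 a b^-1 a^2 b^-1) = trace(a b^-1 a^2 b^-1) * trace(b) - trace(a b^-1 a^2)  (eliminate b^-1) = x^3*y^3 - 2*x^2*y^2*z - x^3*y - x*y^3 + x*y*z^2 + x^2*z + y^2*z + x*y - z
so trace(a^-1 b^-1 a b^-1 a^2 b^-1 a^-1) = trace(b^-1 a b^-1 a^2 b^-1 a^-1) * trace(a) - trace(b^-1 a b^-1 a^2 b^-1)  (eliminate a^-1) = x^4*y^2*z - x^5*y - x^3*y^3 - 2*x^3*y*z^2 + x^4*z + x^2*y^2*z + x^2*z^3 + 4*x^3*y + x*y^3 - 4*x^2*z - y^2*z - 2*x*y + z

x^4*y^2*z - x^5*y - x^3*y^3 - 2*x^3*y*z^2 + x^4*z + x^2*y^2*z + x^2*z^3 + 4*x^3*y + x*y^3 - 4*x^2*z - y^2*z - 2*x*y + z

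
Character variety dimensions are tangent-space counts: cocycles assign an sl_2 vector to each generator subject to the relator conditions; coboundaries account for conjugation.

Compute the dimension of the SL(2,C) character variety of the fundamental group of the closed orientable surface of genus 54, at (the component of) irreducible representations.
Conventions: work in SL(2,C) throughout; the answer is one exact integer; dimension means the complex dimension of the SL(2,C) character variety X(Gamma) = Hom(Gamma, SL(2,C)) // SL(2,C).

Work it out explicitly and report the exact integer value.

318

pi_1 of the closed genus-54 surface has 108 generators bound by the single product-of-commutators relator.
Before the relator condition, cocycle space has dim 3*108 = 324.
At an irreducible rho, H^2 = coker(d_2) vanishes (Poincare duality: H^2 is dual to H^0 = invariants = 0), so d_2 is surjective onto sl_2 and dim Z^1 = 324 - 3 = 321.
As always at irreducible rho, dim B^1 = 3.
dim X = dim H^1 = 321 - 3 = 318.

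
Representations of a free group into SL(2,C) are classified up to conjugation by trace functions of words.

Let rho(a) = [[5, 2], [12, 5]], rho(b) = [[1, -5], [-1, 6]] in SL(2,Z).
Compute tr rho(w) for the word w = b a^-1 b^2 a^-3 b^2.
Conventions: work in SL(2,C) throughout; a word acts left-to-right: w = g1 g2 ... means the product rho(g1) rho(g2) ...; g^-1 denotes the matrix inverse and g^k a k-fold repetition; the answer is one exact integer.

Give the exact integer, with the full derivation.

301580223

rho(b) = [[1, -5], [-1, 6]]
... * rho(a^-1) = [[5, -2], [-12, 5]]  ->  [[65, -27], [-77, 32]]
... * rho(b) = [[1, -5], [-1, 6]]  ->  [[92, -487], [-109, 577]]
... * rho(b) = [[1, -5], [-1, 6]]  ->  [[579, -3382], [-686, 4007]]
... * rho(a^-1) = [[5, -2], [-12, 5]]  ->  [[43479, -18068], [-51514, 21407]]
... * rho(a^-1) = [[5, -2], [-12, 5]]  ->  [[434211, -177298], [-514454, 210063]]
... * rho(a^-1) = [[5, -2], [-12, 5]]  ->  [[4298631, -1754912], [-5093026, 2079223]]
... * rho(b) = [[1, -5], [-1, 6]]  ->  [[6053543, -32022627], [-7172249, 37940468]]
... * rho(b) = [[1, -5], [-1, 6]]  ->  [[38076170, -222403477], [-45112717, 263504053]]
tr = 38076170 + 263504053 = 301580223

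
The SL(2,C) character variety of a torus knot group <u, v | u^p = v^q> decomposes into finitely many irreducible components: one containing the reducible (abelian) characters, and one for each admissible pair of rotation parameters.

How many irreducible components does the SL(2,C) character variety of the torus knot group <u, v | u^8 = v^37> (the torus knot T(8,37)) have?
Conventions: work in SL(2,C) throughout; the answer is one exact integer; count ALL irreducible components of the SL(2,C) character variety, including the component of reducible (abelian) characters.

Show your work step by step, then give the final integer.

For T(8,37): irreducibility forces the central element u^8 = v^37 to one of +I, -I.
This locks tr(u) to 2*cos(pi*alpha/8), alpha in 1..7, and tr(v) to 2*cos(pi*beta/37), beta in 1..36, on each component of irreducible characters.
u^8 = (-1)^alpha I and v^37 = (-1)^beta I must agree, so alpha and beta have equal parity.
count pairs: odd alpha (4 choices) x odd beta (18), plus even alpha (3) x even beta (18): 4*18 + 3*18 = 126.
That is 126 components of irreducible characters, and with the reducible (abelian) component the total is 127.

127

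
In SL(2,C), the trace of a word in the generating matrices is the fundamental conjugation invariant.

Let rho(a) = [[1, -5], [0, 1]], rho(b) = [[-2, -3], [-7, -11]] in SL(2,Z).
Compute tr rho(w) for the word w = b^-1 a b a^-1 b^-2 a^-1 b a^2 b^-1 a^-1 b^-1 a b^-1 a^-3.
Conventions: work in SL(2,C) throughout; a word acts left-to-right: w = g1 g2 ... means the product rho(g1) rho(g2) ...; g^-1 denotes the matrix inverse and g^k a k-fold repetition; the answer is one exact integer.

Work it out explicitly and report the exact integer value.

rho(b^-1) = [[-11, 3], [7, -2]]
... * rho(a) = [[1, -5], [0, 1]]  ->  [[-11, 58], [7, -37]]
... * rho(b) = [[-2, -3], [-7, -11]]  ->  [[-384, -605], [245, 386]]
... * rho(a^-1) = [[1, 5], [0, 1]]  ->  [[-384, -2525], [245, 1611]]
... * rho(b^-1) = [[-11, 3], [7, -2]]  ->  [[-13451, 3898], [8582, -2487]]
... * rho(b^-1) = [[-11, 3], [7, -2]]  ->  [[175247, -48149], [-111811, 30720]]
... * rho(a^-1) = [[1, 5], [0, 1]]  ->  [[175247, 828086], [-111811, -528335]]
... * rho(b) = [[-2, -3], [-7, -11]]  ->  [[-6147096, -9634687], [3921967, 6147118]]
... * rho(a) = [[1, -5], [0, 1]]  ->  [[-6147096, 21100793], [3921967, -13462717]]
... * rho(a) = [[1, -5], [0, 1]]  ->  [[-6147096, 51836273], [3921967, -33072552]]
... * rho(b^-1) = [[-11, 3], [7, -2]]  ->  [[430471967, -122113834], [-274649501, 77911005]]
... * rho(a^-1) = [[1, 5], [0, 1]]  ->  [[430471967, 2030246001], [-274649501, -1295336500]]
... * rho(b^-1) = [[-11, 3], [7, -2]]  ->  [[9476530370, -2769076101], [-6046210989, 1766724497]]
... * rho(a) = [[1, -5], [0, 1]]  ->  [[9476530370, -50151727951], [-6046210989, 31997779442]]
... * rho(b^-1) = [[-11, 3], [7, -2]]  ->  [[-455303929727, 128733047012], [290492776973, -82134191851]]
... * rho(a^-1) = [[1, 5], [0, 1]]  ->  [[-455303929727, -2147786601623], [290492776973, 1370329693014]]
... * rho(a^-1) = [[1, 5], [0, 1]]  ->  [[-455303929727, -4424306250258], [290492776973, 2822793577879]]
... * rho(a^-1) = [[1, 5], [0, 1]]  ->  [[-455303929727, -6700825898893], [290492776973, 4275257462744]]
tr = -455303929727 + 4275257462744 = 3819953533017

3819953533017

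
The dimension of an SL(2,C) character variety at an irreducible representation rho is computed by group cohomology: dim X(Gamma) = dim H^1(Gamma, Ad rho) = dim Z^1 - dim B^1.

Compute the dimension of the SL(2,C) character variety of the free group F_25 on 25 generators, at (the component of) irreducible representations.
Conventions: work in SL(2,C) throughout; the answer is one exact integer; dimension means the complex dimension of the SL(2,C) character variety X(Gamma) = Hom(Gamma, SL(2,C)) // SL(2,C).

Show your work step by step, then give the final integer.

72

Gamma = F_25 has 25 generators and no relators.
So Z^1 = (sl_2)^25 in full: dim Z^1 = 75.
dim B^1 = 3: the coboundary map is injective because an irreducible image has centralizer 0 in sl_2.
dim H^1 = 75 - 3 = 72, which is dim X.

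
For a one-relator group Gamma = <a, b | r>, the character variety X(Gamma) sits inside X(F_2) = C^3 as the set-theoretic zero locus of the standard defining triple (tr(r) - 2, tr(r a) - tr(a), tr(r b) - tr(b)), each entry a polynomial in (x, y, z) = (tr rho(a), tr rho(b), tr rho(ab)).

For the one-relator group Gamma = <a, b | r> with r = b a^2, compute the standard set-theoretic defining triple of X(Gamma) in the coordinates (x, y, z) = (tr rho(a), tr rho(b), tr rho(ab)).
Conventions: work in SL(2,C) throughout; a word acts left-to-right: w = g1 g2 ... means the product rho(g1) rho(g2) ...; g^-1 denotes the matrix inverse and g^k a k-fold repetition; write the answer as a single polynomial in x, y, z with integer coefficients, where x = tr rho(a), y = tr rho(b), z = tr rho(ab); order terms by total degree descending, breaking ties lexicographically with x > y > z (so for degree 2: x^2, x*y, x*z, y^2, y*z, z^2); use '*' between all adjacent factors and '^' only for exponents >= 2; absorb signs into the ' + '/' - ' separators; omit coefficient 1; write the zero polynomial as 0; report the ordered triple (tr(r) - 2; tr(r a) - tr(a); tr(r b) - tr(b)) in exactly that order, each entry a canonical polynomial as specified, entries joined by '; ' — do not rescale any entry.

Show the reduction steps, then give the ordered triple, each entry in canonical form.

apply: tr(b a^2) = tr(a) tr(b a) - tr(b)   [square of a] = x*z - y
apply: tr(b a^3) = tr(a) tr(a b a) - tr(a b)  (reduce the a square) = x^2*z - x*y - z
tr(b^2 a) = tr(b) tr(a b) - tr(a) = y*z - x
tr(b^2) = tr(b) tr(b) - tr(1) = y^2 - 2
tr(b a^2 b) = tr(a) tr(b^2 a) - tr(b^2) = x*y*z - x^2 - y^2 + 2
assemble the triple (tr(r) - 2; tr(r a) - x; tr(r b) - y)

x*z - y - 2; x^2*z - x*y - x - z; x*y*z - x^2 - y^2 - y + 2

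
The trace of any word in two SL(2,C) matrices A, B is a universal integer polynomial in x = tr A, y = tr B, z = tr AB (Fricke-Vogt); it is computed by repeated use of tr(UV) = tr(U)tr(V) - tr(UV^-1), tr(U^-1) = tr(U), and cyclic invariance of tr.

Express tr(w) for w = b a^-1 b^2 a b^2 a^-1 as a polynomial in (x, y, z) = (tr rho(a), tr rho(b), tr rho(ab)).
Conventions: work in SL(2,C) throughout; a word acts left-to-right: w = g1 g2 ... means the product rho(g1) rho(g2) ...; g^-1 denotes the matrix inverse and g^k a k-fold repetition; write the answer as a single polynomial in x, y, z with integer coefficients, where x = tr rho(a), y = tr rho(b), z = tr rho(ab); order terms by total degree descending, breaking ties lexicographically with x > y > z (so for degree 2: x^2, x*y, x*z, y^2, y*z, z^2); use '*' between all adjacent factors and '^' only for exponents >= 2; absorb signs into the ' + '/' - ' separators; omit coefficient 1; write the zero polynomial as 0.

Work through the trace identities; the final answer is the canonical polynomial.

x^2*y^4*z - x^3*y^3 - 2*x*y^3*z^2 + x^2*y^2*z + y^2*z^3 - y^2*z + 3*x*y - z

next, tr(b a b) = tr(b) * tr(a b) - tr(a)  (reduce the b square) = y*z - x
tr(a b^3) = tr(b) * tr(b a b) - tr(b a)  (reduce the b square) = y^2*z - x*y - z
tr(b^2 a b^2) = tr(b) * tr(a b^3) - tr(a b^2)  (reduce the b square) = y^3*z - x*y^2 - 2*y*z + x
and tr(b^2 a b^3) = tr(b) * tr(b^2 a b^2) - tr(b^2 a b)  (reduce the b square) = y^4*z - x*y^3 - 3*y^2*z + 2*x*y + z
next, tr(a b a b) = tr(a b) * tr(a b) - tr(1)  (split on a) = z^2 - 2
and tr(a b a) = tr(a) * tr(b a) - tr(b)  (reduce the a square) = x*z - y
tr(a b^2 a b) = tr(b) * tr(a b a b) - tr(a b a)  (reduce the b square) = y*z^2 - x*z - y
tr(a^2) = tr(a) * tr(a) - tr(1)  (reduce the a square) = x^2 - 2
tr(a b^2 a) = tr(b) * tr(a^2 b) - tr(a^2)  (reduce the b square) = x*y*z - x^2 - y^2 + 2
and tr(b a b^2 a b) = tr(b) * tr(a b^2 a b) - tr(a b^2 a)  (reduce the b square) = y^2*z^2 - 2*x*y*z + x^2 - 2
and tr(b^2 a b^3 a) = tr(b) * tr(b a b^2 a b) - tr(b a b^2 a)  (reduce the b square) = y^3*z^2 - 2*x*y^2*z + x^2*y - y*z^2 + x*z - y
next, tr(b a^-1 b^2 a b^2) = tr(b^2 a b^3) * tr(a) - tr(b^2 a b^3 a)  (eliminate a^-1) = x*y^4*z - x^2*y^3 - y^3*z^2 - x*y^2*z + x^2*y + y*z^2 + y
next, tr(a b a b a b) = tr(a b a b) * tr(a b) - tr(b a)  (split on a) = z^3 - 3*z
next, tr(a b a b a) = tr(a) * tr(b a b a) - tr(b a b)  (reduce the a square) = x*z^2 - y*z - x
next, tr(a b^2 a b a b) = tr(b) * tr(a b a b a b) - tr(a b a b a)  (reduce the b square) = y*z^3 - x*z^2 - 2*y*z + x
tr(a b^2 a b a) = tr(a) * tr(b^2 a b a) - tr(b^2 a b)  (reduce the a square) = x*y*z^2 - x^2*z - y^2*z + z
and tr(b^2 a b^2 a b a) = tr(b) * tr(a b^2 a b a b) - tr(a b^2 a b a)  (reduce the b square) = y^2*z^3 - 2*x*y*z^2 + x^2*z - y^2*z + x*y - z
and tr(b a^-1 b^2 a b^2 a) = tr(b^2 a b^2 a b) * tr(a) - tr(b^2 a b^2 a b a)  (eliminate a^-1) = x*y^3*z^2 - 2*x^2*y^2*z - y^2*z^3 + x^3*y + x*y*z^2 + y^2*z - 2*x*y + z
tr(b a^-1 b^2 a b^2 a^-1) = tr(b a^-1 b^2 a b^2) * tr(a) - tr(b a^-1 b^2 a b^2 a)  (eliminate a^-1) = x^2*y^4*z - x^3*y^3 - 2*x*y^3*z^2 + x^2*y^2*z + y^2*z^3 - y^2*z + 3*x*y - z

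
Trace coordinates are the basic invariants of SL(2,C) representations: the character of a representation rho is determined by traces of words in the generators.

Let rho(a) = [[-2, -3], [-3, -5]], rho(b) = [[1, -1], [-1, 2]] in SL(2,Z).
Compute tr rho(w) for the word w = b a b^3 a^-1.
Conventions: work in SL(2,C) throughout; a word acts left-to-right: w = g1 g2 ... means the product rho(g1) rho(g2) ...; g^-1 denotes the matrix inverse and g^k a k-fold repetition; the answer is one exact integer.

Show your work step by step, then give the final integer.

335

rho(b) = [[1, -1], [-1, 2]]
... * rho(a) = [[-2, -3], [-3, -5]]  ->  [[1, 2], [-4, -7]]
... * rho(b) = [[1, -1], [-1, 2]]  ->  [[-1, 3], [3, -10]]
... * rho(b) = [[1, -1], [-1, 2]]  ->  [[-4, 7], [13, -23]]
... * rho(b) = [[1, -1], [-1, 2]]  ->  [[-11, 18], [36, -59]]
... * rho(a^-1) = [[-5, 3], [3, -2]]  ->  [[109, -69], [-357, 226]]
tr = 109 + 226 = 335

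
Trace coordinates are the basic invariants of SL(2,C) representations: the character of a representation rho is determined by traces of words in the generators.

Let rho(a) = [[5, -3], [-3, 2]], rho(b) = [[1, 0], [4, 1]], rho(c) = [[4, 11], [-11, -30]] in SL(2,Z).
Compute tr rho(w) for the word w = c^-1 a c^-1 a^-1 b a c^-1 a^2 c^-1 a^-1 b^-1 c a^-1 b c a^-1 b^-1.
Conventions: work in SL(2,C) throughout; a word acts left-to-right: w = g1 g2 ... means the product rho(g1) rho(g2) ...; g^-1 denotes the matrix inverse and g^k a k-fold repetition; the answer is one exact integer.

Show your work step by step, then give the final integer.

13693864364632697

rho(c^-1) = [[-30, -11], [11, 4]]
... * rho(a) = [[5, -3], [-3, 2]]  ->  [[-117, 68], [43, -25]]
... * rho(c^-1) = [[-30, -11], [11, 4]]  ->  [[4258, 1559], [-1565, -573]]
... * rho(a^-1) = [[2, 3], [3, 5]]  ->  [[13193, 20569], [-4849, -7560]]
... * rho(b) = [[1, 0], [4, 1]]  ->  [[95469, 20569], [-35089, -7560]]
... * rho(a) = [[5, -3], [-3, 2]]  ->  [[415638, -245269], [-152765, 90147]]
... * rho(c^-1) = [[-30, -11], [11, 4]]  ->  [[-15167099, -5553094], [5574567, 2041003]]
... * rho(a) = [[5, -3], [-3, 2]]  ->  [[-59176213, 34395109], [21749826, -12641695]]
... * rho(a) = [[5, -3], [-3, 2]]  ->  [[-399066392, 246318857], [146674215, -90532868]]
... * rho(c^-1) = [[-30, -11], [11, 4]]  ->  [[14681499187, 5375005740], [-5396087998, -1975547837]]
... * rho(a^-1) = [[2, 3], [3, 5]]  ->  [[45488015594, 70919526261], [-16718819507, -26066003179]]
... * rho(b^-1) = [[1, 0], [-4, 1]]  ->  [[-238190089450, 70919526261], [87545193209, -26066003179]]
... * rho(c) = [[4, 11], [-11, -30]]  ->  [[-1732875146671, -4747676771780], [636906807805, 1744977220669]]
... * rho(a^-1) = [[2, 3], [3, 5]]  ->  [[-17708780608682, -28937009298913], [6508745277617, 10635606526760]]
... * rho(b) = [[1, 0], [4, 1]]  ->  [[-133456817804334, -28937009298913], [49051171384657, 10635606526760]]
... * rho(c) = [[4, 11], [-11, -30]]  ->  [[-215520168929293, -599914716880284], [79213013744268, 220494689428427]]
... * rho(a^-1) = [[2, 3], [3, 5]]  ->  [[-2230784488499438, -3646134091189299], [819910095773817, 1340112488374939]]
... * rho(b^-1) = [[1, 0], [-4, 1]]  ->  [[12353751876257758, -3646134091189299], [-4540539857725939, 1340112488374939]]
tr = 12353751876257758 + 1340112488374939 = 13693864364632697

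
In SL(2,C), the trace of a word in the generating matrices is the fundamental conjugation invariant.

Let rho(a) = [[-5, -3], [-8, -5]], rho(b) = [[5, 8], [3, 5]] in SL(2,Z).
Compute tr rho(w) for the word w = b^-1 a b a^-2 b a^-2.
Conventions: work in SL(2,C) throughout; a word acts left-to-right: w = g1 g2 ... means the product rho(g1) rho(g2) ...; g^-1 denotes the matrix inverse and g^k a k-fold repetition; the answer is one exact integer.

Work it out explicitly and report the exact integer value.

7262377

rho(b^-1) = [[5, -8], [-3, 5]]
... * rho(a) = [[-5, -3], [-8, -5]]  ->  [[39, 25], [-25, -16]]
... * rho(b) = [[5, 8], [3, 5]]  ->  [[270, 437], [-173, -280]]
... * rho(a^-1) = [[-5, 3], [8, -5]]  ->  [[2146, -1375], [-1375, 881]]
... * rho(a^-1) = [[-5, 3], [8, -5]]  ->  [[-21730, 13313], [13923, -8530]]
... * rho(b) = [[5, 8], [3, 5]]  ->  [[-68711, -107275], [44025, 68734]]
... * rho(a^-1) = [[-5, 3], [8, -5]]  ->  [[-514645, 330242], [329747, -211595]]
... * rho(a^-1) = [[-5, 3], [8, -5]]  ->  [[5215161, -3195145], [-3341495, 2047216]]
tr = 5215161 + 2047216 = 7262377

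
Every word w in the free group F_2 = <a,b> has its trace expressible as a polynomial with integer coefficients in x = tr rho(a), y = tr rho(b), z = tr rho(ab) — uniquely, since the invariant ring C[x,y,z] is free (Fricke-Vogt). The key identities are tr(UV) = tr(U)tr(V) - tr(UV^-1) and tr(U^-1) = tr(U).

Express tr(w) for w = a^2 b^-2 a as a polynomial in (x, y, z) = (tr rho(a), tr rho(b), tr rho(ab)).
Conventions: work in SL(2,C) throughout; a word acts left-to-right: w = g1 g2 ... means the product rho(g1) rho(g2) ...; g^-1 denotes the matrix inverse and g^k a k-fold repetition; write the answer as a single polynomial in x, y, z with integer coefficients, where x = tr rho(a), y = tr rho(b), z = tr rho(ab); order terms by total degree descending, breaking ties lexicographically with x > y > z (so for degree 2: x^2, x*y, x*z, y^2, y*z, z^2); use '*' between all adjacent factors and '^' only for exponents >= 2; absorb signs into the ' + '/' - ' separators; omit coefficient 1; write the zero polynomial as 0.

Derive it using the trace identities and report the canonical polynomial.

tr(a^2) = tr(a) * tr(a) - tr(1) = x^2 - 2
tr(a^3) = tr(a) * tr(a^2) - tr(a) = x^3 - 3*x
tr(b a^2) = tr(a) * tr(b a) - tr(b) = x*z - y
tr(a^3 b) = tr(a) * tr(b a^2) - tr(b a) = x^2*z - x*y - z
tr(b^-1 a^3) = tr(a^3) * tr(b) - tr(a^3 b) = x^3*y - x^2*z - 2*x*y + z
tr(a^2 b^-2 a) = tr(b^-1 a^3) * tr(b) - tr(b^-1 a^3 b) = x^3*y^2 - x^2*y*z - x^3 - 2*x*y^2 + y*z + 3*x

x^3*y^2 - x^2*y*z - x^3 - 2*x*y^2 + y*z + 3*x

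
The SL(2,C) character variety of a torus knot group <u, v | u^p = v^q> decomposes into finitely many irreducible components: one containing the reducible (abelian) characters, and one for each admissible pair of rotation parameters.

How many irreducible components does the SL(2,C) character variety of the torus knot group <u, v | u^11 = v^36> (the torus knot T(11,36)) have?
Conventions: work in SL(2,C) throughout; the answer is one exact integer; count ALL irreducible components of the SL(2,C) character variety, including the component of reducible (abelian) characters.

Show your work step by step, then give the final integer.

Gamma = < u, v | u^11 = v^36 > (torus knot T(11,36)); the central element u^11 = v^36 acts as +I or -I in any irreducible SL(2,C) representation.
On an irreducible component, tr(u) is locked at 2*cos(pi*alpha/11) for some alpha in 1..10, and tr(v) at 2*cos(pi*beta/36) for some beta in 1..35.
The two central values (-1)^alpha I and (-1)^beta I must be the same matrix, so alpha and beta share a parity.
count pairs: odd alpha (5 choices) x odd beta (18), plus even alpha (5) x even beta (17): 5*18 + 5*17 = 175.
Total: 175 irreducible-character components + 1 reducible (abelian) component = 176.

176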